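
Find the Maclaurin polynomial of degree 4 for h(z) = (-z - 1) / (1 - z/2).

-3*z^4/16 - 3*z^3/8 - 3*z^2/4 - 3*z/2 - 1

Distribute the polynomial across the series and collect like powers.
[z^0] = -1;  [z^1] = -3/2;  [z^2] = -3/4;  [z^3] = -3/8;  [z^4] = -3/16.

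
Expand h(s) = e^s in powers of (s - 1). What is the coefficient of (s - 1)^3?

e/6

[(s - 1)^0] = e;  [(s - 1)^1] = e;  [(s - 1)^2] = e/2;  [(s - 1)^3] = e/6.
So c_3 = h′′′(1)/3! = e/6.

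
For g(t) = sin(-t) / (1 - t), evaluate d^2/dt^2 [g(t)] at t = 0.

-2

Take the Cauchy product of the two expansions.
The coefficient of t^2 in the expansion is -1, so g′′(0) = 2! * (-1) = -2.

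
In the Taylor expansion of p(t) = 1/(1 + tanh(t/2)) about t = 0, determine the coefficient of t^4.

Substitute the inner expansion into the outer series and collect powers.
p(0) = 1
p′(0) = -1/2
p′′(0) = 1/2
p′′′(0) = -1/2
p^(4)(0) = 1/2
Then c_k = p^(k)(0)/k! gives each Taylor coefficient.

1/48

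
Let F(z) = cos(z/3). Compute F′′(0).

The coefficient of z^2 in the expansion is -1/18, so F′′(0) = 2! * (-1/18) = -1/9.

-1/9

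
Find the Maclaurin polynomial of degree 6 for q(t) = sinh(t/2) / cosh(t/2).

t^5/240 - t^3/24 + t/2

Divide the numerator series by the denominator series (power-series long division).
q(0) = 0
q′(0) = 1/2
q′′(0) = 0
q′′′(0) = -1/4
q^(4)(0) = 0
q^(5)(0) = 1/2
q^(6)(0) = 0
The Taylor polynomial is Σ q^(k)(0)/k! · t^k.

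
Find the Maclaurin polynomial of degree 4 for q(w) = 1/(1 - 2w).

16*w^4 + 8*w^3 + 4*w^2 + 2*w + 1

Use the known series and substitute for the argument.
[w^0] = 1;  [w^1] = 2;  [w^2] = 4;  [w^3] = 8;  [w^4] = 16.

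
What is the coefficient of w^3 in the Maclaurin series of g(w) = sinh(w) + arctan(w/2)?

Add the two expansions coefficient-wise.
[w^0] = 0;  [w^1] = 3/2;  [w^2] = 0;  [w^3] = 1/8.

1/8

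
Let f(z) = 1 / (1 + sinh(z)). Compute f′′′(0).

-7

Use the geometric series for the reciprocal, then substitute.
The coefficient of z^3 in the expansion is -7/6, so f′′′(0) = 3! * (-7/6) = -7.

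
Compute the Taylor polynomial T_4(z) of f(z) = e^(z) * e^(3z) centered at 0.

Expand each factor separately, then convolve coefficients.
f(0) = 1
f′(0) = 4
f′′(0) = 16
f′′′(0) = 64
f^(4)(0) = 256
Then c_k = f^(k)(0)/k! gives each Taylor coefficient.

32*z^4/3 + 32*z^3/3 + 8*z^2 + 4*z + 1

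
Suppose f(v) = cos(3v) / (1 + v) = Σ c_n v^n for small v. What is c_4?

Expand each factor separately, then convolve coefficients.

-1/8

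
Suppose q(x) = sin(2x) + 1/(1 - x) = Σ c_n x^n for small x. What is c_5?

19/15

Add the two expansions coefficient-wise.
q(0) = 1
q′(0) = 3
q′′(0) = 2
q′′′(0) = -2
q^(4)(0) = 24
q^(5)(0) = 152
So c_5 = q^(5)(0)/5! = 19/15.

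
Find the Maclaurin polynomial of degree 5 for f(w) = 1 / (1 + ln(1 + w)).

-347*w^5/60 + 11*w^4/3 - 7*w^3/3 + 3*w^2/2 - w + 1

Write 1/(1+u) = 1 - u + u^2 - u^3 + ... and substitute the series for u.
[w^0] = 1;  [w^1] = -1;  [w^2] = 3/2;  [w^3] = -7/3;  [w^4] = 11/3;  [w^5] = -347/60.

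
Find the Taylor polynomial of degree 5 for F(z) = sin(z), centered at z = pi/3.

(z - pi/3)^5/240 + sqrt(3)*(z - pi/3)^4/48 - (z - pi/3)^3/12 - sqrt(3)*(z - pi/3)^2/4 + (z - pi/3)/2 + sqrt(3)/2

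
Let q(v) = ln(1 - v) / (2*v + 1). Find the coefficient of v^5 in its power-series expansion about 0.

-391/30

Expand 1/(denominator) as a geometric series and multiply by the numerator's series.
[v^0] = 0;  [v^1] = -1;  [v^2] = 3/2;  [v^3] = -10/3;  [v^4] = 77/12;  [v^5] = -391/30.
So c_5 = q^(5)(0)/5! = -391/30.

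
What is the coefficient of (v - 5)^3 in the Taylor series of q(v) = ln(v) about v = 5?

1/375

q(5) = ln(5)
q′(5) = 1/5
q′′(5) = -1/25
q′′′(5) = 2/125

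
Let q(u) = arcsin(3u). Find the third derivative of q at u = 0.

From the series, [u^3] q = 9/2; multiply by 3! = 6 to get 27.

27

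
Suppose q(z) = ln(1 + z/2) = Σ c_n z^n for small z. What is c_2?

q(0) = 0
q′(0) = 1/2
q′′(0) = -1/4
Then c_k = q^(k)(0)/k! gives each Taylor coefficient.

-1/8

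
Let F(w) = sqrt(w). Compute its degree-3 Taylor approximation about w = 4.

(w - 4)^3/512 - (w - 4)^2/64 + (w - 4)/4 + 2

[(w - 4)^0] = 2;  [(w - 4)^1] = 1/4;  [(w - 4)^2] = -1/64;  [(w - 4)^3] = 1/512.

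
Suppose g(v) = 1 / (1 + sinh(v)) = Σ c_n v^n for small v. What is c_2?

1

Expand as Σ (-1)^k u^k with u equal to the inner function's series.
g(0) = 1
g′(0) = -1
g′′(0) = 2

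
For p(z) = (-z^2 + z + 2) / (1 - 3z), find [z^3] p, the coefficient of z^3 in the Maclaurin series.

60

Multiply each power in the prefactor through the base expansion.
[z^0] = 2;  [z^1] = 7;  [z^2] = 20;  [z^3] = 60.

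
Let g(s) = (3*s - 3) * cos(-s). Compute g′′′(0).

-9

Shift and add copies of the series according to the polynomial's terms.
The coefficient of s^3 in the expansion is -3/2, so g′′′(0) = 3! * (-3/2) = -9.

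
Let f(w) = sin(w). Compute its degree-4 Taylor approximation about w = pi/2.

(w - pi/2)^4/24 - (w - pi/2)^2/2 + 1

f(pi/2) = 1
f′(pi/2) = 0
f′′(pi/2) = -1
f′′′(pi/2) = 0
f^(4)(pi/2) = 1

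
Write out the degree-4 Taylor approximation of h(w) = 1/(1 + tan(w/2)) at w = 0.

5*w^4/48 - w^3/6 + w^2/4 - w/2 + 1

Compose series: expand the inner function first, then feed it into the outer expansion.
h(0) = 1
h′(0) = -1/2
h′′(0) = 1/2
h′′′(0) = -1
h^(4)(0) = 5/2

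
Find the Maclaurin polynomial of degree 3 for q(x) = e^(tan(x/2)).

Substitute the inner expansion into the outer series and collect powers.
q(0) = 1
q′(0) = 1/2
q′′(0) = 1/4
q′′′(0) = 3/8
Dividing each by k! gives the coefficients c_0, ..., c_3.

x^3/16 + x^2/8 + x/2 + 1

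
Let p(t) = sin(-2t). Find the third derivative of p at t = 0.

8

The coefficient of t^3 in the expansion is 4/3, so p′′′(0) = 3! * (4/3) = 8.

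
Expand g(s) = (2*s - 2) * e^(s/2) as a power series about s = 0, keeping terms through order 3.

5*s^3/24 + 3*s^2/4 + s - 2

Shift and add copies of the series according to the polynomial's terms.
g(0) = -2
g′(0) = 1
g′′(0) = 3/2
g′′′(0) = 5/4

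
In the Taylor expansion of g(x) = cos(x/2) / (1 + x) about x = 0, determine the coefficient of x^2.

7/8

Expand each factor separately, then convolve coefficients.
g(0) = 1
g′(0) = -1
g′′(0) = 7/4
The Taylor polynomial is Σ g^(k)(0)/k! · x^k.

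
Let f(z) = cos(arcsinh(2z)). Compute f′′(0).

-4

Substitute the inner expansion into the outer series and collect powers.
The coefficient of z^2 in the expansion is -2, so f′′(0) = 2! * (-2) = -4.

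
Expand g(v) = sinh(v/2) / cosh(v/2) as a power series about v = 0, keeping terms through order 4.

-v^3/24 + v/2

Divide the numerator series by the denominator series (power-series long division).
[v^0] = 0;  [v^1] = 1/2;  [v^2] = 0;  [v^3] = -1/24;  [v^4] = 0.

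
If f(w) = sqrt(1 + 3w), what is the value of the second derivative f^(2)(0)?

-9/4

The coefficient of w^2 in the expansion is -9/8, so f′′(0) = 2! * (-9/8) = -9/4.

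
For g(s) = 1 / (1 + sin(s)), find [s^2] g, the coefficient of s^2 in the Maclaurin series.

1

Use the geometric series for the reciprocal, then substitute.
[s^0] = 1;  [s^1] = -1;  [s^2] = 1.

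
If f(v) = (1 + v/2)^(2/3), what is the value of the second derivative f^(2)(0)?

-1/18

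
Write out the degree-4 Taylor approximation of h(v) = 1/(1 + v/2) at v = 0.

v^4/16 - v^3/8 + v^2/4 - v/2 + 1

[v^0] = 1;  [v^1] = -1/2;  [v^2] = 1/4;  [v^3] = -1/8;  [v^4] = 1/16.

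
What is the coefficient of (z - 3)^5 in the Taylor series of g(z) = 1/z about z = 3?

c_5 = g^(5)(3)/5! = -1/729.

-1/729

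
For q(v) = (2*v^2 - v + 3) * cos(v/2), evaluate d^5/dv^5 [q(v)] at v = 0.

Multiply each power in the prefactor through the base expansion.
The coefficient of v^5 in the expansion is -1/384, so q^(5)(0) = 5! * (-1/384) = -5/16.

-5/16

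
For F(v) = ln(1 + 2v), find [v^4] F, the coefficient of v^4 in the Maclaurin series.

-4

c_4 = F^(4)(0)/4! = -4.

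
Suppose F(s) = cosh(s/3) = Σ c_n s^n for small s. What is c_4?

F(0) = 1
F′(0) = 0
F′′(0) = 1/9
F′′′(0) = 0
F^(4)(0) = 1/81
So c_4 = F^(4)(0)/4! = 1/1944.

1/1944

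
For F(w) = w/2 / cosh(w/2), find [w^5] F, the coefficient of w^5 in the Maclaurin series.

5/768

Write the quotient as an unknown series and match coefficients against numerator = denominator · series.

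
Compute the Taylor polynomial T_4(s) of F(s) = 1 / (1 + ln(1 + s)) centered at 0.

11*s^4/3 - 7*s^3/3 + 3*s^2/2 - s + 1

Write 1/(1+u) = 1 - u + u^2 - u^3 + ... and substitute the series for u.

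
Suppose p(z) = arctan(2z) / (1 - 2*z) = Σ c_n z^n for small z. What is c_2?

Use 1/(1 - r) = Σ r^k on the denominator, then take the Cauchy product.

4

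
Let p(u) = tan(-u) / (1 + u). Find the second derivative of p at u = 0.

Write out both Maclaurin series and multiply, keeping only the needed powers.
The coefficient of u^2 in the expansion is 1, so p′′(0) = 2! * (1) = 2.

2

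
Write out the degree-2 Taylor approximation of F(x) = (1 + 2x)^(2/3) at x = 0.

Apply the Taylor formula c_k = f^(k)(a)/k!.

-4*x^2/9 + 4*x/3 + 1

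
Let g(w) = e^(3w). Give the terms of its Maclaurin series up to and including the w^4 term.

Differentiate repeatedly and evaluate at the center.
[w^0] = 1;  [w^1] = 3;  [w^2] = 9/2;  [w^3] = 9/2;  [w^4] = 27/8.

27*w^4/8 + 9*w^3/2 + 9*w^2/2 + 3*w + 1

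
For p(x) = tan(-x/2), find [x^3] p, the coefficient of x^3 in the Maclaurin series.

-1/24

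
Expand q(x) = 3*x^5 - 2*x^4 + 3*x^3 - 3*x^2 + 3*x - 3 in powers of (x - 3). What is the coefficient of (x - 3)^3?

249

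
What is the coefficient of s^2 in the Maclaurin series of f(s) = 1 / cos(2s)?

Invert the denominator's series and multiply.
f(0) = 1
f′(0) = 0
f′′(0) = 4
So c_2 = f′′(0)/2! = 2.

2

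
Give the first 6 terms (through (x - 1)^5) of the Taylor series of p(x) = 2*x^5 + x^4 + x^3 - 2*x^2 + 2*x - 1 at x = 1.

Apply the Taylor formula c_k = f^(k)(a)/k!.
[(x - 1)^0] = 3;  [(x - 1)^1] = 15;  [(x - 1)^2] = 27;  [(x - 1)^3] = 25;  [(x - 1)^4] = 11;  [(x - 1)^5] = 2.

2*(x - 1)^5 + 11*(x - 1)^4 + 25*(x - 1)^3 + 27*(x - 1)^2 + 15*(x - 1) + 3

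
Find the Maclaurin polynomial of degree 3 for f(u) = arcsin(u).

u^3/6 + u

f(0) = 0
f′(0) = 1
f′′(0) = 0
f′′′(0) = 1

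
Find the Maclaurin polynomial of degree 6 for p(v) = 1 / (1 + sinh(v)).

Expand as Σ (-1)^k u^k with u equal to the inner function's series.
p(0) = 1
p′(0) = -1
p′′(0) = 2
p′′′(0) = -7
p^(4)(0) = 32
p^(5)(0) = -181
p^(6)(0) = 1232

77*v^6/45 - 181*v^5/120 + 4*v^4/3 - 7*v^3/6 + v^2 - v + 1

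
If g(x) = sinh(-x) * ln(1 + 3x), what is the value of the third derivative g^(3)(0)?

Write out both Maclaurin series and multiply, keeping only the needed powers.
From the series, [x^3] g = 9/2; multiply by 3! = 6 to get 27.

27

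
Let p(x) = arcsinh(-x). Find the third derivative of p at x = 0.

1

The coefficient of x^3 in the expansion is 1/6, so p′′′(0) = 3! * (1/6) = 1.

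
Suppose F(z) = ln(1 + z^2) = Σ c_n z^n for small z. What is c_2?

1

F(0) = 0
F′(0) = 0
F′′(0) = 2
So c_2 = F′′(0)/2! = 1.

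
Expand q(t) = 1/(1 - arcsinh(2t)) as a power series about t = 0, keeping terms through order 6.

1472*t^6/45 + 92*t^5/5 + 32*t^4/3 + 20*t^3/3 + 4*t^2 + 2*t + 1

Substitute the inner expansion into the outer series and collect powers.
q(0) = 1
q′(0) = 2
q′′(0) = 8
q′′′(0) = 40
q^(4)(0) = 256
q^(5)(0) = 2208
q^(6)(0) = 23552
Dividing each by k! gives the coefficients c_0, ..., c_6.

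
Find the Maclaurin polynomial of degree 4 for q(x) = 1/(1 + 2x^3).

1 - 2*x^3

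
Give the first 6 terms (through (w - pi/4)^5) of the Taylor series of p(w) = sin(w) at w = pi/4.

Compute the successive derivatives at the expansion point and divide by k!.
[(w - pi/4)^0] = sqrt(2)/2;  [(w - pi/4)^1] = sqrt(2)/2;  [(w - pi/4)^2] = -sqrt(2)/4;  [(w - pi/4)^3] = -sqrt(2)/12;  [(w - pi/4)^4] = sqrt(2)/48;  [(w - pi/4)^5] = sqrt(2)/240.

sqrt(2)*(w - pi/4)^5/240 + sqrt(2)*(w - pi/4)^4/48 - sqrt(2)*(w - pi/4)^3/12 - sqrt(2)*(w - pi/4)^2/4 + sqrt(2)*(w - pi/4)/2 + sqrt(2)/2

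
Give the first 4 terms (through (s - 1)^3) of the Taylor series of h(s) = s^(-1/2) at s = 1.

-5*(s - 1)^3/16 + 3*(s - 1)^2/8 - (s - 1)/2 + 1

h(1) = 1
h′(1) = -1/2
h′′(1) = 3/4
h′′′(1) = -15/8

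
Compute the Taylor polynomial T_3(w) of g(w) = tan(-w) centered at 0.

-w^3/3 - w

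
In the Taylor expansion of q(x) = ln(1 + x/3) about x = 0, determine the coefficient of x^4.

Use the known series and substitute for the argument.
q(0) = 0
q′(0) = 1/3
q′′(0) = -1/9
q′′′(0) = 2/27
q^(4)(0) = -2/27
So c_4 = q^(4)(0)/4! = -1/324.

-1/324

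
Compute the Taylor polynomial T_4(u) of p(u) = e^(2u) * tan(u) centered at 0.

2*u^4 + 7*u^3/3 + 2*u^2 + u

Write out both Maclaurin series and multiply, keeping only the needed powers.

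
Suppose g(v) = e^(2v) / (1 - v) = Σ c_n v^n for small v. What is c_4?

7

Take the Cauchy product of the two expansions.
g(0) = 1
g′(0) = 3
g′′(0) = 10
g′′′(0) = 38
g^(4)(0) = 168
Then c_k = g^(k)(0)/k! gives each Taylor coefficient.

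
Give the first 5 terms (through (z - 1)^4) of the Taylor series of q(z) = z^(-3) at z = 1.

Differentiate repeatedly and evaluate at the center.
q(1) = 1
q′(1) = -3
q′′(1) = 12
q′′′(1) = -60
q^(4)(1) = 360
Then c_k = q^(k)(1)/k! gives each Taylor coefficient.

15*(z - 1)^4 - 10*(z - 1)^3 + 6*(z - 1)^2 - 3*(z - 1) + 1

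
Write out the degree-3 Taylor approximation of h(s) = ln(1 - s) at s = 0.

-s^3/3 - s^2/2 - s

h(0) = 0
h′(0) = -1
h′′(0) = -1
h′′′(0) = -2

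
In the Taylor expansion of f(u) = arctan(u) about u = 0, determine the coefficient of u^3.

-1/3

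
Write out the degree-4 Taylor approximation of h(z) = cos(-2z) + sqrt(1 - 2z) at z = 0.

Add the two expansions coefficient-wise.
h(0) = 2
h′(0) = -1
h′′(0) = -5
h′′′(0) = -3
h^(4)(0) = 1
Then c_k = h^(k)(0)/k! gives each Taylor coefficient.

z^4/24 - z^3/2 - 5*z^2/2 - z + 2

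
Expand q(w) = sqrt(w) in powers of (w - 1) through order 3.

(w - 1)^3/16 - (w - 1)^2/8 + (w - 1)/2 + 1

[(w - 1)^0] = 1;  [(w - 1)^1] = 1/2;  [(w - 1)^2] = -1/8;  [(w - 1)^3] = 1/16.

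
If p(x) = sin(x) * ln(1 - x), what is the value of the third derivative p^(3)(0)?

Expand each factor separately, then convolve coefficients.
From the series, [x^3] p = -1/2; multiply by 3! = 6 to get -3.

-3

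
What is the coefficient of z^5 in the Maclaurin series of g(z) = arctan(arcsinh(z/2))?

Substitute the inner expansion into the outer series and collect powers.
g(0) = 0
g′(0) = 1/2
g′′(0) = 0
g′′′(0) = -3/8
g^(4)(0) = 0
g^(5)(0) = 53/32
The Taylor polynomial is Σ g^(k)(0)/k! · z^k.

53/3840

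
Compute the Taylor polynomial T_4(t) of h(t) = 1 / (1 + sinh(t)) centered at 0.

Expand as Σ (-1)^k u^k with u equal to the inner function's series.
[t^0] = 1;  [t^1] = -1;  [t^2] = 1;  [t^3] = -7/6;  [t^4] = 4/3.

4*t^4/3 - 7*t^3/6 + t^2 - t + 1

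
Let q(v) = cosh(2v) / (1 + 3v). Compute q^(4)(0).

Write out both Maclaurin series and multiply, keeping only the needed powers.
From the series, [v^4] q = 299/3; multiply by 4! = 24 to get 2392.

2392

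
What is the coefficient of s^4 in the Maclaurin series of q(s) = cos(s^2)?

-1/2

q(0) = 1
q′(0) = 0
q′′(0) = 0
q′′′(0) = 0
q^(4)(0) = -12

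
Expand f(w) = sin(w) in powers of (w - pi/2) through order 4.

(w - pi/2)^4/24 - (w - pi/2)^2/2 + 1

Apply the Taylor formula c_k = f^(k)(a)/k!.
f(pi/2) = 1
f′(pi/2) = 0
f′′(pi/2) = -1
f′′′(pi/2) = 0
f^(4)(pi/2) = 1
Dividing each by k! gives the coefficients c_0, ..., c_4.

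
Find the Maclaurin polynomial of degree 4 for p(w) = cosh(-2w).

2*w^4/3 + 2*w^2 + 1

p(0) = 1
p′(0) = 0
p′′(0) = 4
p′′′(0) = 0
p^(4)(0) = 16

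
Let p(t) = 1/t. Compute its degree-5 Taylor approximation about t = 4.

-(t - 4)^5/4096 + (t - 4)^4/1024 - (t - 4)^3/256 + (t - 4)^2/64 - (t - 4)/16 + 1/4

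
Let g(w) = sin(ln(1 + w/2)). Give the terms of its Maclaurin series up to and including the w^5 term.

Let u equal the inner series; expand the outer function in u and truncate.
g(0) = 0
g′(0) = 1/2
g′′(0) = -1/4
g′′′(0) = 1/8
g^(4)(0) = 0
g^(5)(0) = -5/16
Dividing each by k! gives the coefficients c_0, ..., c_5.

-w^5/384 + w^3/48 - w^2/8 + w/2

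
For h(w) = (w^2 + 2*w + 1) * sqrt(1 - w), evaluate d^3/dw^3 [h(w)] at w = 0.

Shift and add copies of the series according to the polynomial's terms.
The coefficient of w^3 in the expansion is -13/16, so h′′′(0) = 3! * (-13/16) = -39/8.

-39/8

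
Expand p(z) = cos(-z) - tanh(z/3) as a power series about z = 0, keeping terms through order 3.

Combine the two series term by term.
p(0) = 1
p′(0) = -1/3
p′′(0) = -1
p′′′(0) = 2/27

z^3/81 - z^2/2 - z/3 + 1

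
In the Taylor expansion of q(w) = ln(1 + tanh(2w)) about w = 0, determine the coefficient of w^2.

Let u equal the inner series; expand the outer function in u and truncate.
q(0) = 0
q′(0) = 2
q′′(0) = -4
Dividing each by k! gives the coefficients c_0, ..., c_2.

-2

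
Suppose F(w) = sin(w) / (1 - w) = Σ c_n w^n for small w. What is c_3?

Multiply the two series term by term and collect like powers.
So c_3 = F′′′(0)/3! = 5/6.

5/6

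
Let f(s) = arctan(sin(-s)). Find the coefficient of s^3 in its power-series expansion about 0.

Plug the Maclaurin series of the inner function into that of the outer and collect terms.
f(0) = 0
f′(0) = -1
f′′(0) = 0
f′′′(0) = 3

1/2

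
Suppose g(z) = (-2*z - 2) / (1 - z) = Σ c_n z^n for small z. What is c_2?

-4

Shift and add copies of the series according to the polynomial's terms.
g(0) = -2
g′(0) = -4
g′′(0) = -8
Then c_k = g^(k)(0)/k! gives each Taylor coefficient.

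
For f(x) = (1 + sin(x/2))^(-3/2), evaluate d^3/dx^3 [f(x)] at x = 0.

-93/64

Plug the Maclaurin series of the inner function into that of the outer and collect terms.
The coefficient of x^3 in the expansion is -31/128, so f′′′(0) = 3! * (-31/128) = -93/64.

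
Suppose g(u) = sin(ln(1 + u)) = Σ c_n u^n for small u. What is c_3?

Let u equal the inner series; expand the outer function in u and truncate.
[u^0] = 0;  [u^1] = 1;  [u^2] = -1/2;  [u^3] = 1/6.

1/6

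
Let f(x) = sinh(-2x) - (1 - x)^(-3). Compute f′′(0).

-12

Add the two expansions coefficient-wise.
The coefficient of x^2 in the expansion is -6, so f′′(0) = 2! * (-6) = -12.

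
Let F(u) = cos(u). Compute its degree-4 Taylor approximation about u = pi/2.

F(pi/2) = 0
F′(pi/2) = -1
F′′(pi/2) = 0
F′′′(pi/2) = 1
F^(4)(pi/2) = 0
Dividing each by k! gives the coefficients c_0, ..., c_4.

(u - pi/2)^3/6 - (u - pi/2)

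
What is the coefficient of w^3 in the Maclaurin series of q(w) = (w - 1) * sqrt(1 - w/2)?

Shift and add copies of the series according to the polynomial's terms.
q(0) = -1
q′(0) = 5/4
q′′(0) = -7/16
q′′′(0) = -9/64

-3/128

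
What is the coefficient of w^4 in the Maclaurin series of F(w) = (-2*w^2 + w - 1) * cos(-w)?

Multiply each power in the prefactor through the base expansion.
F(0) = -1
F′(0) = 1
F′′(0) = -3
F′′′(0) = -3
F^(4)(0) = 23

23/24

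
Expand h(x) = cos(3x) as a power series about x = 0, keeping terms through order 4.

27*x^4/8 - 9*x^2/2 + 1

h(0) = 1
h′(0) = 0
h′′(0) = -9
h′′′(0) = 0
h^(4)(0) = 81
The Taylor polynomial is Σ h^(k)(0)/k! · x^k.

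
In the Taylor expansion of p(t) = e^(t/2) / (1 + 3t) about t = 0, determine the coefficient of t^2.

61/8

Expand each factor separately, then convolve coefficients.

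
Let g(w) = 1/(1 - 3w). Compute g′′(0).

18

The coefficient of w^2 in the expansion is 9, so g′′(0) = 2! * (9) = 18.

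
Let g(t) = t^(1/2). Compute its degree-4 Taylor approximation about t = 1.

[(t - 1)^0] = 1;  [(t - 1)^1] = 1/2;  [(t - 1)^2] = -1/8;  [(t - 1)^3] = 1/16;  [(t - 1)^4] = -5/128.

-5*(t - 1)^4/128 + (t - 1)^3/16 - (t - 1)^2/8 + (t - 1)/2 + 1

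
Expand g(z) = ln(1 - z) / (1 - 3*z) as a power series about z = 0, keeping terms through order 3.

-65*z^3/6 - 7*z^2/2 - z

Multiply the numerator's expansion by the denominator's geometric series.
g(0) = 0
g′(0) = -1
g′′(0) = -7
g′′′(0) = -65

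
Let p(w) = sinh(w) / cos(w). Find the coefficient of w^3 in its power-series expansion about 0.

Divide the numerator series by the denominator series (power-series long division).
[w^0] = 0;  [w^1] = 1;  [w^2] = 0;  [w^3] = 2/3.
So c_3 = p′′′(0)/3! = 2/3.

2/3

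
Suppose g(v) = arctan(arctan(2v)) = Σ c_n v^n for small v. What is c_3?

-16/3

Let u equal the inner series; expand the outer function in u and truncate.
g(0) = 0
g′(0) = 2
g′′(0) = 0
g′′′(0) = -32
Dividing each by k! gives the coefficients c_0, ..., c_3.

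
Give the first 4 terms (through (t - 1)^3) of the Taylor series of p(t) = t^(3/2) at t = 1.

-(t - 1)^3/16 + 3*(t - 1)^2/8 + 3*(t - 1)/2 + 1

p(1) = 1
p′(1) = 3/2
p′′(1) = 3/4
p′′′(1) = -3/8
The Taylor polynomial is Σ p^(k)(1)/k! · (t - 1)^k.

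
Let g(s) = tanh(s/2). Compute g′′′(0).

The coefficient of s^3 in the expansion is -1/24, so g′′′(0) = 3! * (-1/24) = -1/4.

-1/4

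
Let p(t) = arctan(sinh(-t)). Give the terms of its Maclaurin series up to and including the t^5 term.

Compose series: expand the inner function first, then feed it into the outer expansion.
p(0) = 0
p′(0) = -1
p′′(0) = 0
p′′′(0) = 1
p^(4)(0) = 0
p^(5)(0) = -5

-t^5/24 + t^3/6 - t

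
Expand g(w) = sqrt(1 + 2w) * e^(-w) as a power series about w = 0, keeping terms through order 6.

-47*w^6/18 + 28*w^5/15 - 3*w^4/2 + 4*w^3/3 - w^2 + 1

Multiply the two series term by term and collect like powers.
g(0) = 1
g′(0) = 0
g′′(0) = -2
g′′′(0) = 8
g^(4)(0) = -36
g^(5)(0) = 224
g^(6)(0) = -1880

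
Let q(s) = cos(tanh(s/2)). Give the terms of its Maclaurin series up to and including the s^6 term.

Compose series: expand the inner function first, then feed it into the outer expansion.
[s^0] = 1;  [s^1] = 0;  [s^2] = -1/8;  [s^3] = 0;  [s^4] = 3/128;  [s^5] = 0;  [s^6] = -59/15360.

-59*s^6/15360 + 3*s^4/128 - s^2/8 + 1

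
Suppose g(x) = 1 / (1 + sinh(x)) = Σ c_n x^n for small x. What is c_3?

-7/6

Write 1/(1+u) = 1 - u + u^2 - u^3 + ... and substitute the series for u.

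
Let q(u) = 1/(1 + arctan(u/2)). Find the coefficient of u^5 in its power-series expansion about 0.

Substitute the inner expansion into the outer series and collect powers.
So c_5 = q^(5)(0)/5! = -1/160.

-1/160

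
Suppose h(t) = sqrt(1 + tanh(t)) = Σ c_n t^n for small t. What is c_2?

-1/8

Let u equal the inner series; expand the outer function in u and truncate.
h(0) = 1
h′(0) = 1/2
h′′(0) = -1/4
So c_2 = h′′(0)/2! = -1/8.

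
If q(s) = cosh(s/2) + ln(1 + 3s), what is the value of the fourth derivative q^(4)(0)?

Combine the two series term by term.
The coefficient of s^4 in the expansion is -7775/384, so q^(4)(0) = 4! * (-7775/384) = -7775/16.

-7775/16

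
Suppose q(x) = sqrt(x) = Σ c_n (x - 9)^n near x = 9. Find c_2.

[(x - 9)^0] = 3;  [(x - 9)^1] = 1/6;  [(x - 9)^2] = -1/216.
So c_2 = q′′(9)/2! = -1/216.

-1/216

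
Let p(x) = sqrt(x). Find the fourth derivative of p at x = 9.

The coefficient of (x - 9)^4 in the expansion is -5/279936, so p^(4)(9) = 4! * (-5/279936) = -5/11664.

-5/11664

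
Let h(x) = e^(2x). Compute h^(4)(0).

The coefficient of x^4 in the expansion is 2/3, so h^(4)(0) = 4! * (2/3) = 16.

16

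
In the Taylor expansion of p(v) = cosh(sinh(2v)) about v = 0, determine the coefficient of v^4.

10/3

Compose series: expand the inner function first, then feed it into the outer expansion.
p(0) = 1
p′(0) = 0
p′′(0) = 4
p′′′(0) = 0
p^(4)(0) = 80
Dividing each by k! gives the coefficients c_0, ..., c_4.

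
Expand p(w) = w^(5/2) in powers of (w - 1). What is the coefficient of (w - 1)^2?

Compute the successive derivatives at the expansion point and divide by k!.
p(1) = 1
p′(1) = 5/2
p′′(1) = 15/4
So c_2 = p′′(1)/2! = 15/8.

15/8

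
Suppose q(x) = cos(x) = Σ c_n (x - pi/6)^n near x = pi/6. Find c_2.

Apply the Taylor formula c_k = f^(k)(a)/k!.
So c_2 = q′′(pi/6)/2! = -sqrt(3)/4.

-sqrt(3)/4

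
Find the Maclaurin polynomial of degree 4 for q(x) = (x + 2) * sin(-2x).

Distribute the polynomial across the series and collect like powers.
q(0) = 0
q′(0) = -4
q′′(0) = -4
q′′′(0) = 16
q^(4)(0) = 32

4*x^4/3 + 8*x^3/3 - 2*x^2 - 4*x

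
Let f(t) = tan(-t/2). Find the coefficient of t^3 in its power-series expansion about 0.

-1/24

Differentiate repeatedly and evaluate at the center.
[t^0] = 0;  [t^1] = -1/2;  [t^2] = 0;  [t^3] = -1/24.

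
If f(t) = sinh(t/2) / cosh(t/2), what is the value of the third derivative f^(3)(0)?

Write the quotient as an unknown series and match coefficients against numerator = denominator · series.
The coefficient of t^3 in the expansion is -1/24, so f′′′(0) = 3! * (-1/24) = -1/4.

-1/4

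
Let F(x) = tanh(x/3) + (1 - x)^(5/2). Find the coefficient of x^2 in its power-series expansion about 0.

Combine the two series term by term.
[x^0] = 1;  [x^1] = -13/6;  [x^2] = 15/8.

15/8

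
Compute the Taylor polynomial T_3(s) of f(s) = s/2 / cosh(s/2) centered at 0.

-s^3/16 + s/2

Invert the denominator's series and multiply.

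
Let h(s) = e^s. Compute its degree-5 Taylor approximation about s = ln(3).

(s - ln(3))^5/40 + (s - ln(3))^4/8 + (s - ln(3))^3/2 + 3*(s - ln(3))^2/2 + 3*(s - ln(3)) + 3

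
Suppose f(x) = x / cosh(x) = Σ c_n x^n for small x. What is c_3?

Invert the denominator's series and multiply.

-1/2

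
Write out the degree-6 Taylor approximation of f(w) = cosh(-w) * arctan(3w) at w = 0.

Multiply the two series term by term and collect like powers.
f(0) = 0
f′(0) = 3
f′′(0) = 0
f′′′(0) = -45
f^(4)(0) = 0
f^(5)(0) = 5307
f^(6)(0) = 0
The Taylor polynomial is Σ f^(k)(0)/k! · w^k.

1769*w^5/40 - 15*w^3/2 + 3*w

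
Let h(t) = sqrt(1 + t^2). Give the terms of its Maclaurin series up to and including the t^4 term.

-t^4/8 + t^2/2 + 1

h(0) = 1
h′(0) = 0
h′′(0) = 1
h′′′(0) = 0
h^(4)(0) = -3
The Taylor polynomial is Σ h^(k)(0)/k! · t^k.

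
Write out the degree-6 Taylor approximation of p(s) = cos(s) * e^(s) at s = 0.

Take the Cauchy product of the two expansions.
p(0) = 1
p′(0) = 1
p′′(0) = 0
p′′′(0) = -2
p^(4)(0) = -4
p^(5)(0) = -4
p^(6)(0) = 0

-s^5/30 - s^4/6 - s^3/3 + s + 1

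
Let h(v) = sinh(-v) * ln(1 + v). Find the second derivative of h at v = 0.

Write out both Maclaurin series and multiply, keeping only the needed powers.
The coefficient of v^2 in the expansion is -1, so h′′(0) = 2! * (-1) = -2.

-2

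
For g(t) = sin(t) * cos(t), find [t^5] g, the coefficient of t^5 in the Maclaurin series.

2/15

Expand each factor separately, then convolve coefficients.
g(0) = 0
g′(0) = 1
g′′(0) = 0
g′′′(0) = -4
g^(4)(0) = 0
g^(5)(0) = 16
Dividing each by k! gives the coefficients c_0, ..., c_5.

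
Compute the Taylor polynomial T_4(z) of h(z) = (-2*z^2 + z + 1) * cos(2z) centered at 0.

14*z^4/3 - 2*z^3 - 4*z^2 + z + 1

Multiply each power in the prefactor through the base expansion.
h(0) = 1
h′(0) = 1
h′′(0) = -8
h′′′(0) = -12
h^(4)(0) = 112
Dividing each by k! gives the coefficients c_0, ..., c_4.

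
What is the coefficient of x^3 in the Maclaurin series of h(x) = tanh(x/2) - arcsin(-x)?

Combine the two series term by term.
h(0) = 0
h′(0) = 3/2
h′′(0) = 0
h′′′(0) = 3/4
So c_3 = h′′′(0)/3! = 1/8.

1/8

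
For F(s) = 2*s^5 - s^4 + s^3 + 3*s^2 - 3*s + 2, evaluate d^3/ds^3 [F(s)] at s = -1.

150

The coefficient of (s + 1)^3 in the expansion is 25, so F′′′(-1) = 3! * (25) = 150.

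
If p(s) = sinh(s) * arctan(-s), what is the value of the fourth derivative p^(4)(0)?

4

Expand each factor separately, then convolve coefficients.
The coefficient of s^4 in the expansion is 1/6, so p^(4)(0) = 4! * (1/6) = 4.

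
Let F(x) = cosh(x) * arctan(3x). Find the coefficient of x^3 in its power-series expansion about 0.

-15/2

Write out both Maclaurin series and multiply, keeping only the needed powers.
F(0) = 0
F′(0) = 3
F′′(0) = 0
F′′′(0) = -45
So c_3 = F′′′(0)/3! = -15/2.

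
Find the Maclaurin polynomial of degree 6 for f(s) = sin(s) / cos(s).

2*s^5/15 + s^3/3 + s

Invert the denominator's series and multiply.
f(0) = 0
f′(0) = 1
f′′(0) = 0
f′′′(0) = 2
f^(4)(0) = 0
f^(5)(0) = 16
f^(6)(0) = 0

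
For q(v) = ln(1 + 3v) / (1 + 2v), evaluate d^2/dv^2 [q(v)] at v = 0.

-21

Multiply the two series term by term and collect like powers.
The coefficient of v^2 in the expansion is -21/2, so q′′(0) = 2! * (-21/2) = -21.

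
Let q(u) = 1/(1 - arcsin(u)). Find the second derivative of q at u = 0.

Let u equal the inner series; expand the outer function in u and truncate.
The coefficient of u^2 in the expansion is 1, so q′′(0) = 2! * (1) = 2.

2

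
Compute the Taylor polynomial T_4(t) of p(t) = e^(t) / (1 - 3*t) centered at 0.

2713*t^4/24 + 113*t^3/3 + 25*t^2/2 + 4*t + 1

Multiply the numerator's expansion by the denominator's geometric series.
[t^0] = 1;  [t^1] = 4;  [t^2] = 25/2;  [t^3] = 113/3;  [t^4] = 2713/24.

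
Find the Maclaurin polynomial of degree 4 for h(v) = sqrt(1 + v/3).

-5*v^4/10368 + v^3/432 - v^2/72 + v/6 + 1

Differentiate repeatedly and evaluate at the center.
[v^0] = 1;  [v^1] = 1/6;  [v^2] = -1/72;  [v^3] = 1/432;  [v^4] = -5/10368.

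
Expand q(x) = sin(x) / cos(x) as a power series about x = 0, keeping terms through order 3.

Divide the numerator series by the denominator series (power-series long division).
[x^0] = 0;  [x^1] = 1;  [x^2] = 0;  [x^3] = 1/3.

x^3/3 + x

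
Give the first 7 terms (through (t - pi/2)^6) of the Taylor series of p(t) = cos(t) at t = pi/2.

-(t - pi/2)^5/120 + (t - pi/2)^3/6 - (t - pi/2)

Apply the Taylor formula c_k = f^(k)(a)/k!.
[(t - pi/2)^0] = 0;  [(t - pi/2)^1] = -1;  [(t - pi/2)^2] = 0;  [(t - pi/2)^3] = 1/6;  [(t - pi/2)^4] = 0;  [(t - pi/2)^5] = -1/120;  [(t - pi/2)^6] = 0.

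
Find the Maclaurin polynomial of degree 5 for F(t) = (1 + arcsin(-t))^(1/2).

-123*t^5/1280 - 31*t^4/384 - 7*t^3/48 - t^2/8 - t/2 + 1

Compose series: expand the inner function first, then feed it into the outer expansion.
F(0) = 1
F′(0) = -1/2
F′′(0) = -1/4
F′′′(0) = -7/8
F^(4)(0) = -31/16
F^(5)(0) = -369/32
Then c_k = F^(k)(0)/k! gives each Taylor coefficient.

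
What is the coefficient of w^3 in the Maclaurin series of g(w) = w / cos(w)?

1/2

Write the quotient as an unknown series and match coefficients against numerator = denominator · series.
[w^0] = 0;  [w^1] = 1;  [w^2] = 0;  [w^3] = 1/2.
So c_3 = g′′′(0)/3! = 1/2.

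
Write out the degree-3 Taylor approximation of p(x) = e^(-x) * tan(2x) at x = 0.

Expand each factor separately, then convolve coefficients.

11*x^3/3 - 2*x^2 + 2*x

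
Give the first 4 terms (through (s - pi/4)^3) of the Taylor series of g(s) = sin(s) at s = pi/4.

-sqrt(2)*(s - pi/4)^3/12 - sqrt(2)*(s - pi/4)^2/4 + sqrt(2)*(s - pi/4)/2 + sqrt(2)/2

Use the known series and substitute for the argument.
[(s - pi/4)^0] = sqrt(2)/2;  [(s - pi/4)^1] = sqrt(2)/2;  [(s - pi/4)^2] = -sqrt(2)/4;  [(s - pi/4)^3] = -sqrt(2)/12.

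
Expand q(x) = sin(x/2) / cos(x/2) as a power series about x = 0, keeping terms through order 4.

x^3/24 + x/2

Divide the numerator series by the denominator series (power-series long division).
q(0) = 0
q′(0) = 1/2
q′′(0) = 0
q′′′(0) = 1/4
q^(4)(0) = 0
Then c_k = q^(k)(0)/k! gives each Taylor coefficient.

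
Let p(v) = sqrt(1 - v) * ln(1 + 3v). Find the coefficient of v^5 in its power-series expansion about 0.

36969/640

Multiply the two series term by term and collect like powers.
p(0) = 0
p′(0) = 3
p′′(0) = -12
p′′′(0) = 261/4
p^(4)(0) = -585
p^(5)(0) = 110907/16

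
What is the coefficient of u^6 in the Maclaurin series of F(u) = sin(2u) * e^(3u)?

-23/20

Write out both Maclaurin series and multiply, keeping only the needed powers.
[u^0] = 0;  [u^1] = 2;  [u^2] = 6;  [u^3] = 23/3;  [u^4] = 5;  [u^5] = 61/60;  [u^6] = -23/20.
So c_6 = F^(6)(0)/6! = -23/20.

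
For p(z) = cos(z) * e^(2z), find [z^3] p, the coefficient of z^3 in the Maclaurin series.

1/3

Write out both Maclaurin series and multiply, keeping only the needed powers.
p(0) = 1
p′(0) = 2
p′′(0) = 3
p′′′(0) = 2
So c_3 = p′′′(0)/3! = 1/3.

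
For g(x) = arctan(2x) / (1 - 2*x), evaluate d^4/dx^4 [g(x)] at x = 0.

Expand 1/(denominator) as a geometric series and multiply by the numerator's series.
The coefficient of x^4 in the expansion is 32/3, so g^(4)(0) = 4! * (32/3) = 256.

256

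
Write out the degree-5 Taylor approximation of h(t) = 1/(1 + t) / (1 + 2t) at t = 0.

-63*t^5 + 31*t^4 - 15*t^3 + 7*t^2 - 3*t + 1

Write out both Maclaurin series and multiply, keeping only the needed powers.
h(0) = 1
h′(0) = -3
h′′(0) = 14
h′′′(0) = -90
h^(4)(0) = 744
h^(5)(0) = -7560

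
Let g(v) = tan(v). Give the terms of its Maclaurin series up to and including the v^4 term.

v^3/3 + v

g(0) = 0
g′(0) = 1
g′′(0) = 0
g′′′(0) = 2
g^(4)(0) = 0
Then c_k = g^(k)(0)/k! gives each Taylor coefficient.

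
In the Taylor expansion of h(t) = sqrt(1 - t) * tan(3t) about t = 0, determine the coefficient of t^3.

Take the Cauchy product of the two expansions.
[t^0] = 0;  [t^1] = 3;  [t^2] = -3/2;  [t^3] = 69/8.

69/8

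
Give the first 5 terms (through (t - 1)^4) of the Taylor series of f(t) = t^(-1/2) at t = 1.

35*(t - 1)^4/128 - 5*(t - 1)^3/16 + 3*(t - 1)^2/8 - (t - 1)/2 + 1

f(1) = 1
f′(1) = -1/2
f′′(1) = 3/4
f′′′(1) = -15/8
f^(4)(1) = 105/16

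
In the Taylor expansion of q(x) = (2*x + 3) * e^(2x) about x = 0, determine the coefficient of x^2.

Distribute the polynomial across the series and collect like powers.
[x^0] = 3;  [x^1] = 8;  [x^2] = 10.

10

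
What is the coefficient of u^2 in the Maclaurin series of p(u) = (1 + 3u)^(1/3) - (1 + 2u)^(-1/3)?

-17/9

Add the two expansions coefficient-wise.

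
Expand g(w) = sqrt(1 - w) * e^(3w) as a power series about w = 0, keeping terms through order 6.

-1005*w^6/1024 - 833*w^5/1280 + 43*w^4/128 + 29*w^3/16 + 23*w^2/8 + 5*w/2 + 1

Write out both Maclaurin series and multiply, keeping only the needed powers.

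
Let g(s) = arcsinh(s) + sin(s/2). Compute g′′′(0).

-9/8

Expand each term separately and add.
The coefficient of s^3 in the expansion is -3/16, so g′′′(0) = 3! * (-3/16) = -9/8.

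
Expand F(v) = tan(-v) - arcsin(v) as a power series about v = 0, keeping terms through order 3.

-v^3/2 - 2*v

Expand each term separately and add.
[v^0] = 0;  [v^1] = -2;  [v^2] = 0;  [v^3] = -1/2.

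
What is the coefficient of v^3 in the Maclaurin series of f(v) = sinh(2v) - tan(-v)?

Expand each term separately and add.
So c_3 = f′′′(0)/3! = 5/3.

5/3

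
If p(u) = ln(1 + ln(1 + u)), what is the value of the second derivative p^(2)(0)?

-2

Compose series: expand the inner function first, then feed it into the outer expansion.
The coefficient of u^2 in the expansion is -1, so p′′(0) = 2! * (-1) = -2.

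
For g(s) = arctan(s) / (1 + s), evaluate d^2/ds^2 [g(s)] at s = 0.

Take the Cauchy product of the two expansions.
The coefficient of s^2 in the expansion is -1, so g′′(0) = 2! * (-1) = -2.

-2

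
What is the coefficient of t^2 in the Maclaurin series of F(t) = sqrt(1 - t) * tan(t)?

Expand each factor separately, then convolve coefficients.
F(0) = 0
F′(0) = 1
F′′(0) = -1
So c_2 = F′′(0)/2! = -1/2.

-1/2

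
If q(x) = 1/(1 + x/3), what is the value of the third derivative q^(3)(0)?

-2/9

The coefficient of x^3 in the expansion is -1/27, so q′′′(0) = 3! * (-1/27) = -2/9.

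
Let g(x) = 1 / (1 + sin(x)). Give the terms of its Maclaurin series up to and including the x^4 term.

Expand as Σ (-1)^k u^k with u equal to the inner function's series.
g(0) = 1
g′(0) = -1
g′′(0) = 2
g′′′(0) = -5
g^(4)(0) = 16

2*x^4/3 - 5*x^3/6 + x^2 - x + 1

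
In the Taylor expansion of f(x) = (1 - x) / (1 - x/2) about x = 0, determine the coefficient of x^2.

Shift and add copies of the series according to the polynomial's terms.
[x^0] = 1;  [x^1] = -1/2;  [x^2] = -1/4.
So c_2 = f′′(0)/2! = -1/4.

-1/4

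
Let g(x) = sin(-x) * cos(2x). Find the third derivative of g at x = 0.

13

Take the Cauchy product of the two expansions.
From the series, [x^3] g = 13/6; multiply by 3! = 6 to get 13.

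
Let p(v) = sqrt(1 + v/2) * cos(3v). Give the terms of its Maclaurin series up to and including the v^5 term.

6631*v^5/8192 + 7195*v^4/2048 - 143*v^3/128 - 145*v^2/32 + v/4 + 1

Take the Cauchy product of the two expansions.
p(0) = 1
p′(0) = 1/4
p′′(0) = -145/16
p′′′(0) = -429/64
p^(4)(0) = 21585/256
p^(5)(0) = 99465/1024
The Taylor polynomial is Σ p^(k)(0)/k! · v^k.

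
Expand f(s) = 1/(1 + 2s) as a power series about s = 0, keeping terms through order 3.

-8*s^3 + 4*s^2 - 2*s + 1

f(0) = 1
f′(0) = -2
f′′(0) = 8
f′′′(0) = -48
The Taylor polynomial is Σ f^(k)(0)/k! · s^k.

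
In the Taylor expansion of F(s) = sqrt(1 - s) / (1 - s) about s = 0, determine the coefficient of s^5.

63/256

Expand each factor separately, then convolve coefficients.
F(0) = 1
F′(0) = 1/2
F′′(0) = 3/4
F′′′(0) = 15/8
F^(4)(0) = 105/16
F^(5)(0) = 945/32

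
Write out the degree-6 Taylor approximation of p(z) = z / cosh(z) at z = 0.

Divide the numerator series by the denominator series (power-series long division).
p(0) = 0
p′(0) = 1
p′′(0) = 0
p′′′(0) = -3
p^(4)(0) = 0
p^(5)(0) = 25
p^(6)(0) = 0

5*z^5/24 - z^3/2 + z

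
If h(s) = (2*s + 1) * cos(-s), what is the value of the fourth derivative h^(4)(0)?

1

Distribute the polynomial across the series and collect like powers.
The coefficient of s^4 in the expansion is 1/24, so h^(4)(0) = 4! * (1/24) = 1.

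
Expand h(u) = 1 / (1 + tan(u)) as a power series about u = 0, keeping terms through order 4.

5*u^4/3 - 4*u^3/3 + u^2 - u + 1

Write 1/(1+u) = 1 - u + u^2 - u^3 + ... and substitute the series for u.
h(0) = 1
h′(0) = -1
h′′(0) = 2
h′′′(0) = -8
h^(4)(0) = 40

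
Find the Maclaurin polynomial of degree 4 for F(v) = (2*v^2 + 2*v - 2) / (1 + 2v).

Shift and add copies of the series according to the polynomial's terms.
F(0) = -2
F′(0) = 6
F′′(0) = -20
F′′′(0) = 120
F^(4)(0) = -960
Dividing each by k! gives the coefficients c_0, ..., c_4.

-40*v^4 + 20*v^3 - 10*v^2 + 6*v - 2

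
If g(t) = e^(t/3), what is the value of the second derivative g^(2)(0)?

1/9

Compute the successive derivatives at the expansion point and divide by k!.
The coefficient of t^2 in the expansion is 1/18, so g′′(0) = 2! * (1/18) = 1/9.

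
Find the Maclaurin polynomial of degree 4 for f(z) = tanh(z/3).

[z^0] = 0;  [z^1] = 1/3;  [z^2] = 0;  [z^3] = -1/81;  [z^4] = 0.

-z^3/81 + z/3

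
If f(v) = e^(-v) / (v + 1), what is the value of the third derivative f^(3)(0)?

Use 1/(1 - r) = Σ r^k on the denominator, then take the Cauchy product.
From the series, [v^3] f = -8/3; multiply by 3! = 6 to get -16.

-16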